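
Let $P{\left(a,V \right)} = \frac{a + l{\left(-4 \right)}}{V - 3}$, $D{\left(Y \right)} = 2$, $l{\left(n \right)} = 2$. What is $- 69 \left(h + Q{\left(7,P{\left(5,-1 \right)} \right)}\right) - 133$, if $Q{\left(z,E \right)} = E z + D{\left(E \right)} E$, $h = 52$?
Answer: $- \frac{10537}{4} \approx -2634.3$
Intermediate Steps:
$P{\left(a,V \right)} = \frac{2 + a}{-3 + V}$ ($P{\left(a,V \right)} = \frac{a + 2}{V - 3} = \frac{2 + a}{-3 + V}$)
$Q{\left(z,E \right)} = 2 E + E z$ ($Q{\left(z,E \right)} = E z + 2 E = 2 E + E z$)
$- 69 \left(h + Q{\left(7,P{\left(5,-1 \right)} \right)}\right) - 133 = - 69 \left(52 + \frac{2 + 5}{-3 - 1} \left(2 + 7\right)\right) - 133 = - 69 \left(52 + \frac{1}{-4} \cdot 7 \cdot 9\right) - 133 = - 69 \left(52 + \left(- \frac{1}{4}\right) 7 \cdot 9\right) - 133 = - 69 \left(52 - \frac{63}{4}\right) - 133 = \left(-69\right) \frac{145}{4} - 133 = - \frac{10005}{4} - 133 = - \frac{10537}{4}$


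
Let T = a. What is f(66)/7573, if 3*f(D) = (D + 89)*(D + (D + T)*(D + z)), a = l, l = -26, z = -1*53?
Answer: 90830/22719 ≈ 3.9980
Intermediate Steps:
z = -53
a = -26
T = -26
f(D) = (89 + D)*(D + (-53 + D)*(-26 + D))/3 (f(D) = ((D + 89)*(D + (D - 26)*(D - 53)))/3 = ((89 + D)*(D + (-26 + D)*(-53 + D)))/3 = ((89 + D)*(D + (-53 + D)*(-26 + D)))/3 = (89 + D)*(D + (-53 + D)*(-26 + D))/3)
f(66)/7573 = (122642/3 - 5564/3*66 + (⅓)*66³ + (11/3)*66²)/7573 = (122642/3 - 122408 + (⅓)*287496 + (11/3)*4356)*(1/7573) = (122642/3 - 122408 + 95832 + 15972)*(1/7573) = (90830/3)*(1/7573) = 90830/22719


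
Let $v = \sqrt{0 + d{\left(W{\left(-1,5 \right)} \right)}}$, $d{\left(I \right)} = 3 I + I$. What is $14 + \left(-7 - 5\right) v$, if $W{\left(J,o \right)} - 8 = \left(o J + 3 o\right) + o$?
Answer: $14 - 24 \sqrt{23} \approx -101.1$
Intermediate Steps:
$W{\left(J,o \right)} = 8 + 4 o + J o$ ($W{\left(J,o \right)} = 8 + \left(\left(o J + 3 o\right) + o\right) = 8 + \left(\left(J o + 3 o\right) + o\right) = 8 + \left(\left(3 o + J o\right) + o\right) = 8 + \left(4 o + J o\right) = 8 + 4 o + J o$)
$d{\left(I \right)} = 4 I$
$v = 2 \sqrt{23}$ ($v = \sqrt{0 + 4 \left(8 + 4 \cdot 5 - 5\right)} = \sqrt{0 + 4 \left(8 + 20 - 5\right)} = \sqrt{0 + 4 \cdot 23} = \sqrt{0 + 92} = \sqrt{92} = 2 \sqrt{23} \approx 9.5917$)
$14 + \left(-7 - 5\right) v = 14 + \left(-7 - 5\right) 2 \sqrt{23} = 14 - 12 \cdot 2 \sqrt{23} = 14 - 24 \sqrt{23}$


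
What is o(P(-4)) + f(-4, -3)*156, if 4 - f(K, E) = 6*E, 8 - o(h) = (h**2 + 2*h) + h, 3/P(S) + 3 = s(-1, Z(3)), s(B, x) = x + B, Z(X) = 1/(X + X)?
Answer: 1820678/529 ≈ 3441.7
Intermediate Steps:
Z(X) = 1/(2*X)
s(B, x) = B + x
P(S) = -18/23 (P(S) = 3/(-3 + (-1 + (1/2)/3)) = 3/(-3 + (-1 + (1/2)*(1/3))) = 3/(-3 + (-1 + 1/6)) = 3/(-3 - 5/6) = 3/(-23/6) = 3*(-6/23) = -18/23)
o(h) = 8 - h**2 - 3*h (o(h) = 8 - ((h**2 + 2*h) + h) = 8 - (h**2 + 3*h) = 8 + (-h**2 - 3*h) = 8 - h**2 - 3*h)
f(K, E) = 4 - 6*E
o(P(-4)) + f(-4, -3)*156 = (8 - (-18/23)**2 - 3*(-18/23)) + (4 - 6*(-3))*156 = (8 - 1*324/529 + 54/23) + (4 + 18)*156 = (8 - 324/529 + 54/23) + 22*156 = 5150/529 + 3432 = 1820678/529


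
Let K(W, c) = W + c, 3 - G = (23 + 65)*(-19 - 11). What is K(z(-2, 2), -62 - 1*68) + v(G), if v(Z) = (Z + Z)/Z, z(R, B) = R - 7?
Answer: -137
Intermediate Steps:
z(R, B) = -7 + R
G = 2643 (G = 3 - (23 + 65)*(-19 - 11) = 3 - 88*(-30) = 3 - 1*(-2640) = 3 + 2640 = 2643)
v(Z) = 2 (v(Z) = (2*Z)/Z = 2)
K(z(-2, 2), -62 - 1*68) + v(G) = ((-7 - 2) + (-62 - 1*68)) + 2 = (-9 + (-62 - 68)) + 2 = (-9 - 130) + 2 = -139 + 2 = -137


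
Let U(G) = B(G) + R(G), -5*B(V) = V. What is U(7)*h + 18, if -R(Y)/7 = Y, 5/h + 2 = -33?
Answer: 126/5 ≈ 25.200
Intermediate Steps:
h = -1/7 (h = 5/(-2 - 33) = 5/(-35) = 5*(-1/35) = -1/7 ≈ -0.14286)
R(Y) = -7*Y
B(V) = -V/5
U(G) = -36*G/5 (U(G) = -G/5 - 7*G = -36*G/5)
U(7)*h + 18 = -36/5*7*(-1/7) + 18 = -252/5*(-1/7) + 18 = 36/5 + 18 = 126/5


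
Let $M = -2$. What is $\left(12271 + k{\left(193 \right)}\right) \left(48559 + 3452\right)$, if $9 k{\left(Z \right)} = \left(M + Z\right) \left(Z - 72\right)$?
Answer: $771785450$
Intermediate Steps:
$k{\left(Z \right)} = \frac{\left(-72 + Z\right) \left(-2 + Z\right)}{9}$ ($k{\left(Z \right)} = \frac{\left(-2 + Z\right) \left(Z - 72\right)}{9} = \frac{\left(-2 + Z\right) \left(-72 + Z\right)}{9} = \frac{\left(-72 + Z\right) \left(-2 + Z\right)}{9}$)
$\left(12271 + k{\left(193 \right)}\right) \left(48559 + 3452\right) = \left(12271 + \left(16 - \frac{14282}{9} + \frac{193^{2}}{9}\right)\right) \left(48559 + 3452\right) = \left(12271 + \left(16 - \frac{14282}{9} + \frac{1}{9} \cdot 37249\right)\right) 52011 = \left(12271 + \left(16 - \frac{14282}{9} + \frac{37249}{9}\right)\right) 52011 = \left(12271 + \frac{23111}{9}\right) 52011 = \frac{133550}{9} \cdot 52011 = 771785450$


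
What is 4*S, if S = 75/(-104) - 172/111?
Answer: -26213/2886 ≈ -9.0828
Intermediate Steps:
S = -26213/11544 (S = 75*(-1/104) - 172*1/111 = -75/104 - 172/111 = -26213/11544 ≈ -2.2707)
4*S = 4*(-26213/11544) = -26213/2886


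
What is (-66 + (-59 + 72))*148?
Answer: -7844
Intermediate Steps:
(-66 + (-59 + 72))*148 = (-66 + 13)*148 = -53*148 = -7844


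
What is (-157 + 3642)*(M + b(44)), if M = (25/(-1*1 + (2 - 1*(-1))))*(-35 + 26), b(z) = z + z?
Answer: -170765/2 ≈ -85383.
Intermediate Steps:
b(z) = 2*z
M = -225/2 (M = (25/(-1 + (2 + 1)))*(-9) = (25/(-1 + 3))*(-9) = (25/2)*(-9) = -225/2 ≈ -112.50)
(-157 + 3642)*(M + b(44)) = (-157 + 3642)*(-225/2 + 2*44) = 3485*(-225/2 + 88) = 3485*(-49/2) = -170765/2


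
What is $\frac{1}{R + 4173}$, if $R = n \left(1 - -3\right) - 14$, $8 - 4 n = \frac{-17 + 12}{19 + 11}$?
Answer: $\frac{6}{25003} \approx 0.00023997$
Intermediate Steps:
$n = \frac{49}{24}$ ($n = 2 - \frac{\left(-17 + 12\right) \frac{1}{19 + 11}}{4} = 2 - \frac{\left(-5\right) \frac{1}{30}}{4} = 2 - - \frac{1}{24} = 2 + \frac{1}{24} = \frac{49}{24} \approx 2.0417$)
$R = - \frac{35}{6}$ ($R = \frac{49 \left(1 - -3\right)}{24} - 14 = \frac{49 \left(1 + 3\right)}{24} - 14 = \frac{49}{24} \cdot 4 - 14 = \frac{49}{6} - 14 = - \frac{35}{6} \approx -5.8333$)
$\frac{1}{R + 4173} = \frac{1}{- \frac{35}{6} + 4173} = \frac{1}{\frac{25003}{6}} = \frac{6}{25003}$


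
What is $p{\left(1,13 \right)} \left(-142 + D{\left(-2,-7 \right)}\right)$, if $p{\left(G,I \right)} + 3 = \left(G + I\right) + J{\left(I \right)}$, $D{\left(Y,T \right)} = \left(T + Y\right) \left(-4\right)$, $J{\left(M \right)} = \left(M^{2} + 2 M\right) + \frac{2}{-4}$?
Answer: $-21783$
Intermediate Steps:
$J{\left(M \right)} = - \frac{1}{2} + M^{2} + 2 M$ ($J{\left(M \right)} = \left(M^{2} + 2 M\right) + 2 \left(- \frac{1}{4}\right) = \left(M^{2} + 2 M\right) - \frac{1}{2} = - \frac{1}{2} + M^{2} + 2 M$)
$D{\left(Y,T \right)} = - 4 T - 4 Y$
$p{\left(G,I \right)} = - \frac{7}{2} + G + I^{2} + 3 I$ ($p{\left(G,I \right)} = -3 + \left(\left(G + I\right) + \left(- \frac{1}{2} + I^{2} + 2 I\right)\right) = -3 + \left(- \frac{1}{2} + G + I^{2} + 3 I\right) = - \frac{7}{2} + G + I^{2} + 3 I$)
$p{\left(1,13 \right)} \left(-142 + D{\left(-2,-7 \right)}\right) = \left(- \frac{7}{2} + 1 + 13^{2} + 3 \cdot 13\right) \left(-142 - -36\right) = \left(- \frac{7}{2} + 1 + 169 + 39\right) \left(-142 + \left(28 + 8\right)\right) = \frac{411 \left(-142 + 36\right)}{2} = \frac{411}{2} \left(-106\right) = -21783$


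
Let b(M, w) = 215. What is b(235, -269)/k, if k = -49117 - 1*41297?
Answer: -215/90414 ≈ -0.0023779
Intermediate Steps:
k = -90414 (k = -49117 - 41297 = -90414)
b(235, -269)/k = 215/(-90414) = 215*(-1/90414) = -215/90414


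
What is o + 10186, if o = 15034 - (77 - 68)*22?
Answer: 25022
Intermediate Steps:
o = 14836 (o = 15034 - 9*22 = 15034 - 1*198 = 15034 - 198 = 14836)
o + 10186 = 14836 + 10186 = 25022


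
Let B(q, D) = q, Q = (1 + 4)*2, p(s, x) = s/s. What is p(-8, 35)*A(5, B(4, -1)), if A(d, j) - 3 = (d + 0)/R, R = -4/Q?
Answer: -19/2 ≈ -9.5000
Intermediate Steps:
p(s, x) = 1
Q = 10 (Q = 5*2 = 10)
R = -⅖ (R = -4/10 = -4*⅒ = -⅖ ≈ -0.40000)
A(d, j) = 3 - 5*d/2 (A(d, j) = 3 + (d + 0)/(-⅖) = 3 + d*(-5/2) = 3 - 5*d/2)
p(-8, 35)*A(5, B(4, -1)) = 1*(3 - 5/2*5) = 1*(3 - 25/2) = 1*(-19/2) = -19/2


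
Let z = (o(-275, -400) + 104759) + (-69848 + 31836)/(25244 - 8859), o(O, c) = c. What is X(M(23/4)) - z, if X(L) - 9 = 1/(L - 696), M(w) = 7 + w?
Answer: -4672710570494/44780205 ≈ -1.0435e+5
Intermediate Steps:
X(L) = 9 + 1/(-696 + L) (X(L) = 9 + 1/(L - 696) = 9 + 1/(-696 + L))
z = 1709884203/16385 (z = (-400 + 104759) + (-69848 + 31836)/(25244 - 8859) = 104359 - 38012/16385 = 1709884203/16385 ≈ 1.0436e+5)
X(M(23/4)) - z = (-6263 + 9*(7 + 23/4))/(-696 + (7 + 23/4)) - 1*1709884203/16385 = (-6263 + 9*(7 + 23*(¼)))/(-696 + (7 + 23*(¼))) - 1709884203/16385 = (-6263 + 9*(7 + 23/4))/(-696 + (7 + 23/4)) - 1709884203/16385 = (-6263 + 9*(51/4))/(-696 + 51/4) - 1709884203/16385 = (-6263 + 459/4)/(-2733/4) - 1709884203/16385 = -4/2733*(-24593/4) - 1709884203/16385 = 24593/2733 - 1709884203/16385 = -4672710570494/44780205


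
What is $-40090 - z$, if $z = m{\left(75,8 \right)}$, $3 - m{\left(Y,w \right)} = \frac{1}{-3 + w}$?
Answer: $- \frac{200464}{5} \approx -40093.0$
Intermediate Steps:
$m{\left(Y,w \right)} = 3 - \frac{1}{-3 + w}$
$z = \frac{14}{5}$ ($z = \frac{-10 + 3 \cdot 8}{-3 + 8} = \frac{-10 + 24}{5} = \frac{1}{5} \cdot 14 = \frac{14}{5} \approx 2.8$)
$-40090 - z = -40090 - \frac{14}{5} = - \frac{200464}{5}$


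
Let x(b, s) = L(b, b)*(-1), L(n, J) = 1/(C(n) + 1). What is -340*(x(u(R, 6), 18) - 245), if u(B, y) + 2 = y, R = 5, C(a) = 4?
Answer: 83368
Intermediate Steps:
L(n, J) = ⅕ (L(n, J) = 1/(4 + 1) = 1/5 = ⅕)
u(B, y) = -2 + y
x(b, s) = -⅕ (x(b, s) = (⅕)*(-1) = -⅕)
-340*(x(u(R, 6), 18) - 245) = -340*(-⅕ - 245) = -340*(-1226/5) = 83368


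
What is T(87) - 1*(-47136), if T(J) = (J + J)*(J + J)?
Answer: 77412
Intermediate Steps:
T(J) = 4*J² (T(J) = (2*J)*(2*J) = 4*J²)
T(87) - 1*(-47136) = 4*87² - 1*(-47136) = 4*7569 + 47136 = 30276 + 47136 = 77412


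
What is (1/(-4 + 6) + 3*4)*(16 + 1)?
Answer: 425/2 ≈ 212.50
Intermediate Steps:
(1/(-4 + 6) + 3*4)*(16 + 1) = (1/2 + 12)*17 = (25/2)*17 = 425/2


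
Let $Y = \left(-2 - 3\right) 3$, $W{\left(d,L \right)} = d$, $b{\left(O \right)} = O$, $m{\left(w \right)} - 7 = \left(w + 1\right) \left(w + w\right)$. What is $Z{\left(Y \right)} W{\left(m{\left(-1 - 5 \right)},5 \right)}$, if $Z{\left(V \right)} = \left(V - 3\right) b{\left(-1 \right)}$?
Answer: $1206$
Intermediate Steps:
$m{\left(w \right)} = 7 + 2 w \left(1 + w\right)$ ($m{\left(w \right)} = 7 + \left(w + 1\right) \left(w + w\right) = 7 + \left(1 + w\right) 2 w = 7 + 2 w \left(1 + w\right)$)
$Y = -15$ ($Y = \left(-5\right) 3 = -15$)
$Z{\left(V \right)} = 3 - V$ ($Z{\left(V \right)} = \left(V - 3\right) \left(-1\right) = \left(-3 + V\right) \left(-1\right) = 3 - V$)
$Z{\left(Y \right)} W{\left(m{\left(-1 - 5 \right)},5 \right)} = \left(3 - -15\right) \left(7 + 2 \left(-1 - 5\right) + 2 \left(-1 - 5\right)^{2}\right) = \left(3 + 15\right) \left(7 + 2 \left(-1 - 5\right) + 2 \left(-1 - 5\right)^{2}\right) = 18 \left(7 + 2 \left(-6\right) + 2 \left(-6\right)^{2}\right) = 18 \left(7 - 12 + 2 \cdot 36\right) = 18 \left(7 - 12 + 72\right) = 18 \cdot 67 = 1206$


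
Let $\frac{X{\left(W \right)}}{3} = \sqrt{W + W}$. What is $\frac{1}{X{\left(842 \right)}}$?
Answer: $\frac{\sqrt{421}}{2526} \approx 0.0081228$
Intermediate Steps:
$X{\left(W \right)} = 3 \sqrt{2} \sqrt{W}$ ($X{\left(W \right)} = 3 \sqrt{W + W} = 3 \sqrt{2 W} = 3 \sqrt{2} \sqrt{W}$)
$\frac{1}{X{\left(842 \right)}} = \frac{1}{3 \sqrt{2} \sqrt{842}} = \frac{1}{6 \sqrt{421}} = \frac{\sqrt{421}}{2526}$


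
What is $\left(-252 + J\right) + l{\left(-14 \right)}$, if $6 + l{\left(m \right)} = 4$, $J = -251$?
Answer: $-505$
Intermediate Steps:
$l{\left(m \right)} = -2$ ($l{\left(m \right)} = -6 + 4 = -2$)
$\left(-252 + J\right) + l{\left(-14 \right)} = \left(-252 - 251\right) - 2 = -503 - 2 = -505$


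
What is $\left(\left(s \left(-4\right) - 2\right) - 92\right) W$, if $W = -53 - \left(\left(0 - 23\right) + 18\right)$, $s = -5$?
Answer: $3552$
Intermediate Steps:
$W = -48$ ($W = -53 - \left(-23 + 18\right) = -53 - -5 = -53 + 5 = -48$)
$\left(\left(s \left(-4\right) - 2\right) - 92\right) W = \left(\left(\left(-5\right) \left(-4\right) - 2\right) - 92\right) \left(-48\right) = \left(\left(20 - 2\right) - 92\right) \left(-48\right) = \left(18 - 92\right) \left(-48\right) = \left(-74\right) \left(-48\right) = 3552$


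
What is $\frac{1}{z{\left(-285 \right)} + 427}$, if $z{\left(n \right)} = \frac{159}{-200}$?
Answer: $\frac{200}{85241} \approx 0.0023463$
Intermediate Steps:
$z{\left(n \right)} = - \frac{159}{200}$ ($z{\left(n \right)} = 159 \left(- \frac{1}{200}\right) = - \frac{159}{200}$)
$\frac{1}{z{\left(-285 \right)} + 427} = \frac{1}{- \frac{159}{200} + 427} = \frac{1}{\frac{85241}{200}} = \frac{200}{85241}$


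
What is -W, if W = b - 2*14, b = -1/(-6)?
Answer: 167/6 ≈ 27.833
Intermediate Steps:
b = ⅙ (b = -1*(-⅙) = ⅙ ≈ 0.16667)
W = -167/6 (W = ⅙ - 2*14 = ⅙ - 28 = -167/6 ≈ -27.833)
-W = -1*(-167/6) = 167/6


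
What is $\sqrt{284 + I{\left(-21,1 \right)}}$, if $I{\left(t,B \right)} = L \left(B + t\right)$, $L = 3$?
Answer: $4 \sqrt{14} \approx 14.967$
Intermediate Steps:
$I{\left(t,B \right)} = 3 B + 3 t$ ($I{\left(t,B \right)} = 3 \left(B + t\right) = 3 B + 3 t$)
$\sqrt{284 + I{\left(-21,1 \right)}} = \sqrt{284 + \left(3 \cdot 1 + 3 \left(-21\right)\right)} = \sqrt{284 + \left(3 - 63\right)} = \sqrt{284 - 60} = \sqrt{224} = 4 \sqrt{14}$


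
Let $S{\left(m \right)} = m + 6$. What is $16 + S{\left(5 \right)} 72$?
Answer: $808$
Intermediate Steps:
$S{\left(m \right)} = 6 + m$
$16 + S{\left(5 \right)} 72 = 16 + \left(6 + 5\right) 72 = 16 + 11 \cdot 72 = 16 + 792 = 808$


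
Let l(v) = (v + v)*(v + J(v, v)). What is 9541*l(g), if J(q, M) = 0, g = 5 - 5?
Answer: 0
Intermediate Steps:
g = 0
l(v) = 2*v² (l(v) = (v + v)*(v + 0) = (2*v)*v = 2*v²)
9541*l(g) = 9541*(2*0²) = 9541*(2*0) = 9541*0 = 0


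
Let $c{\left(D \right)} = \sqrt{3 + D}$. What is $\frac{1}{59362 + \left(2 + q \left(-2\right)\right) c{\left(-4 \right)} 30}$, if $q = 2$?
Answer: $\frac{29681}{1761925322} + \frac{15 i}{880962661} \approx 1.6846 \cdot 10^{-5} + 1.7027 \cdot 10^{-8} i$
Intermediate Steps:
$\frac{1}{59362 + \left(2 + q \left(-2\right)\right) c{\left(-4 \right)} 30} = \frac{1}{59362 + \left(2 + 2 \left(-2\right)\right) \sqrt{3 - 4} \cdot 30} = \frac{1}{59362 + \left(2 - 4\right) \sqrt{-1} \cdot 30} = \frac{1}{59362 + - 2 i 30} = \frac{1}{59362 - 60 i} = \frac{59362 + 60 i}{3523850644}$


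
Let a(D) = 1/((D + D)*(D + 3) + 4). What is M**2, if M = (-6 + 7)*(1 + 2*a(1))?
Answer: 49/36 ≈ 1.3611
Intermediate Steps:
a(D) = 1/(4 + 2*D*(3 + D)) (a(D) = 1/((2*D)*(3 + D) + 4) = 1/(2*D*(3 + D) + 4) = 1/(4 + 2*D*(3 + D)))
M = 7/6 (M = (-6 + 7)*(1 + 2*(1/(2*(2 + 1**2 + 3*1)))) = 1*(1 + 2*(1/(2*(2 + 1 + 3)))) = 1*(1 + 2*((1/2)/6)) = 1*(1 + 2*((1/2)*(1/6))) = 1*(1 + 2*(1/12)) = 1*(1 + 1/6) = 1*(7/6) = 7/6 ≈ 1.1667)
M**2 = (7/6)**2 = 49/36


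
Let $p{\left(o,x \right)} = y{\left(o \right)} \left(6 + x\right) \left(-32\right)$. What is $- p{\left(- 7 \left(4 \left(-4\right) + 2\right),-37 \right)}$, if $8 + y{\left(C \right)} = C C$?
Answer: $-9519232$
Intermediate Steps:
$y{\left(C \right)} = -8 + C^{2}$ ($y{\left(C \right)} = -8 + C C = -8 + C^{2}$)
$p{\left(o,x \right)} = - 32 \left(-8 + o^{2}\right) \left(6 + x\right)$ ($p{\left(o,x \right)} = \left(-8 + o^{2}\right) \left(6 + x\right) \left(-32\right) = - 32 \left(-8 + o^{2}\right) \left(6 + x\right)$)
$- p{\left(- 7 \left(4 \left(-4\right) + 2\right),-37 \right)} = - \left(-32\right) \left(-8 + \left(- 7 \left(4 \left(-4\right) + 2\right)\right)^{2}\right) \left(6 - 37\right) = - \left(-32\right) \left(-8 + \left(- 7 \left(-16 + 2\right)\right)^{2}\right) \left(-31\right) = - \left(-32\right) \left(-8 + \left(\left(-7\right) \left(-14\right)\right)^{2}\right) \left(-31\right) = - \left(-32\right) \left(-8 + 98^{2}\right) \left(-31\right) = - \left(-32\right) \left(-8 + 9604\right) \left(-31\right) = - \left(-32\right) 9596 \left(-31\right) = \left(-1\right) 9519232 = -9519232$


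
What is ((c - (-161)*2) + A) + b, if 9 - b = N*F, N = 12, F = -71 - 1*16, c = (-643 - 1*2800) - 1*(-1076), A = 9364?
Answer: 8372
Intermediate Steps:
c = -2367 (c = (-643 - 2800) + 1076 = -3443 + 1076 = -2367)
F = -87 (F = -71 - 16 = -87)
b = 1053 (b = 9 - 12*(-87) = 9 - 1*(-1044) = 9 + 1044 = 1053)
((c - (-161)*2) + A) + b = ((-2367 - (-161)*2) + 9364) + 1053 = ((-2367 - 1*(-322)) + 9364) + 1053 = ((-2367 + 322) + 9364) + 1053 = (-2045 + 9364) + 1053 = 7319 + 1053 = 8372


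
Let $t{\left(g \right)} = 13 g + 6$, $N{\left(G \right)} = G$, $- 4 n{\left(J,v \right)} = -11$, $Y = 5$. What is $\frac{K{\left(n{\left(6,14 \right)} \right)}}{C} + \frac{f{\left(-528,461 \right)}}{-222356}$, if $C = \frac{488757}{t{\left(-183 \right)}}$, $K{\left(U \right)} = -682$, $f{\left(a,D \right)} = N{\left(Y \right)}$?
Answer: $\frac{119951797877}{36226017164} \approx 3.3112$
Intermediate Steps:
$n{\left(J,v \right)} = \frac{11}{4}$ ($n{\left(J,v \right)} = \left(- \frac{1}{4}\right) \left(-11\right) = \frac{11}{4}$)
$f{\left(a,D \right)} = 5$
$t{\left(g \right)} = 6 + 13 g$
$C = - \frac{162919}{791}$ ($C = \frac{488757}{6 + 13 \left(-183\right)} = \frac{488757}{6 - 2379} = \frac{488757}{-2373} = 488757 \left(- \frac{1}{2373}\right) = - \frac{162919}{791} \approx -205.97$)
$\frac{K{\left(n{\left(6,14 \right)} \right)}}{C} + \frac{f{\left(-528,461 \right)}}{-222356} = - \frac{682}{- \frac{162919}{791}} + \frac{5}{-222356} = \left(-682\right) \left(- \frac{791}{162919}\right) + 5 \left(- \frac{1}{222356}\right) = \frac{539462}{162919} - \frac{5}{222356} = \frac{119951797877}{36226017164}$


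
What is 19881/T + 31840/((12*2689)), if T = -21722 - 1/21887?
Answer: 274180492451/3835289090805 ≈ 0.071489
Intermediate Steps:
T = -475429415/21887 (T = -21722 - 1*1/21887 = -21722 - 1/21887 = -475429415/21887 ≈ -21722.)
19881/T + 31840/((12*2689)) = 19881/(-475429415/21887) + 31840/((12*2689)) = 19881*(-21887/475429415) + 31840/32268 = -435135447/475429415 + 31840*(1/32268) = -435135447/475429415 + 7960/8067 = 274180492451/3835289090805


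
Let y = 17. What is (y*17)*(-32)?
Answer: -9248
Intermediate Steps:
(y*17)*(-32) = (17*17)*(-32) = 289*(-32) = -9248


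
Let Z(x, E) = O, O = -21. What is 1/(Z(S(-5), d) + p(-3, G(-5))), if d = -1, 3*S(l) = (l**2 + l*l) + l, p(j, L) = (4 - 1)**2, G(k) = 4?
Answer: -1/12 ≈ -0.083333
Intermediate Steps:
p(j, L) = 9 (p(j, L) = 3**2 = 9)
S(l) = l/3 + 2*l**2/3 (S(l) = ((l**2 + l*l) + l)/3 = ((l**2 + l**2) + l)/3 = (2*l**2 + l)/3 = (l + 2*l**2)/3 = l/3 + 2*l**2/3)
Z(x, E) = -21
1/(Z(S(-5), d) + p(-3, G(-5))) = 1/(-21 + 9) = 1/(-12) = -1/12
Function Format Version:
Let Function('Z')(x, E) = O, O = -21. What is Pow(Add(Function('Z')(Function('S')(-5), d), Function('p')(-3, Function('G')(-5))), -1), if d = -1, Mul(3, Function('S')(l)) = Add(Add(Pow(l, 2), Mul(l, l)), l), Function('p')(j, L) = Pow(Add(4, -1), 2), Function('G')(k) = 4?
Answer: Rational(-1, 12) ≈ -0.083333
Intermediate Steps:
Function('p')(j, L) = 9 (Function('p')(j, L) = Pow(3, 2) = 9)
Function('S')(l) = Add(Mul(Rational(1, 3), l), Mul(Rational(2, 3), Pow(l, 2))) (Function('S')(l) = Mul(Rational(1, 3), Add(Add(Pow(l, 2), Mul(l, l)), l)) = Mul(Rational(1, 3), Add(Add(Pow(l, 2), Pow(l, 2)), l)) = Mul(Rational(1, 3), Add(Mul(2, Pow(l, 2)), l)) = Mul(Rational(1, 3), Add(l, Mul(2, Pow(l, 2)))) = Add(Mul(Rational(1, 3), l), Mul(Rational(2, 3), Pow(l, 2))))
Function('Z')(x, E) = -21
Pow(Add(Function('Z')(Function('S')(-5), d), Function('p')(-3, Function('G')(-5))), -1) = Pow(Add(-21, 9), -1) = Pow(-12, -1) = Rational(-1, 12)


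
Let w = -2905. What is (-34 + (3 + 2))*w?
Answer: 84245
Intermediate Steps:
(-34 + (3 + 2))*w = (-34 + (3 + 2))*(-2905) = (-34 + 5)*(-2905) = -29*(-2905) = 84245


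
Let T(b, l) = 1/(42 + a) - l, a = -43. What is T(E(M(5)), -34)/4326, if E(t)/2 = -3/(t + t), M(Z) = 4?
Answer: 11/1442 ≈ 0.0076283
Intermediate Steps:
E(t) = -3/t (E(t) = 2*(-3/(t + t)) = 2*(-3*1/(2*t)) = 2*(-3/(2*t)) = -3/t)
T(b, l) = -1 - l (T(b, l) = 1/(42 - 43) - l = 1/(-1) - l = -1 - l)
T(E(M(5)), -34)/4326 = (-1 - 1*(-34))/4326 = (-1 + 34)*(1/4326) = 33*(1/4326) = 11/1442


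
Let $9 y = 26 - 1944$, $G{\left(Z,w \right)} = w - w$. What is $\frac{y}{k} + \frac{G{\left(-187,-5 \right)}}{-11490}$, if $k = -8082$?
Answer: $\frac{959}{36369} \approx 0.026369$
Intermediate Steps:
$G{\left(Z,w \right)} = 0$
$y = - \frac{1918}{9}$ ($y = \frac{26 - 1944}{9} = \frac{1}{9} \left(-1918\right) = - \frac{1918}{9} \approx -213.11$)
$\frac{y}{k} + \frac{G{\left(-187,-5 \right)}}{-11490} = - \frac{1918}{9 \left(-8082\right)} + \frac{0}{-11490} = \left(- \frac{1918}{9}\right) \left(- \frac{1}{8082}\right) + 0 \left(- \frac{1}{11490}\right) = \frac{959}{36369} + 0 = \frac{959}{36369}$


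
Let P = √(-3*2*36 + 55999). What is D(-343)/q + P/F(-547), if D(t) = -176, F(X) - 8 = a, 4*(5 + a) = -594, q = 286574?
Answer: -88/143287 - 2*√55783/291 ≈ -1.6239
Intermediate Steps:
a = -307/2 (a = -5 + (¼)*(-594) = -5 - 297/2 = -307/2 ≈ -153.50)
F(X) = -291/2 (F(X) = 8 - 307/2 = -291/2)
P = √55783 (P = √(-6*36 + 55999) = √(-216 + 55999) = √55783 ≈ 236.18)
D(-343)/q + P/F(-547) = -176/286574 + √55783/(-291/2) = -176*1/286574 + √55783*(-2/291) = -88/143287 - 2*√55783/291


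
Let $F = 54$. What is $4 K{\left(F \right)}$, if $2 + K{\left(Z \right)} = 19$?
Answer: $68$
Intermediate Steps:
$K{\left(Z \right)} = 17$ ($K{\left(Z \right)} = -2 + 19 = 17$)
$4 K{\left(F \right)} = 4 \cdot 17 = 68$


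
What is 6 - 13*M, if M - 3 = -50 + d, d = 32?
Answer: 201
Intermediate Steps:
M = -15 (M = 3 + (-50 + 32) = 3 - 18 = -15)
6 - 13*M = 6 - 13*(-15) = 6 + 195 = 201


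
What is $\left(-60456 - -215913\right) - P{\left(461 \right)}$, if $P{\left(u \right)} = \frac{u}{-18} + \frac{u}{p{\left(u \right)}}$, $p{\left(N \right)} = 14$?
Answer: $\frac{9793330}{63} \approx 1.5545 \cdot 10^{5}$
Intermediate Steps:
$P{\left(u \right)} = \frac{u}{63}$ ($P{\left(u \right)} = \frac{u}{-18} + \frac{u}{14} = u \left(- \frac{1}{18}\right) + u \frac{1}{14} = - \frac{u}{18} + \frac{u}{14} = \frac{u}{63}$)
$\left(-60456 - -215913\right) - P{\left(461 \right)} = \left(-60456 - -215913\right) - \frac{1}{63} \cdot 461 = \left(-60456 + 215913\right) - \frac{461}{63} = 155457 - \frac{461}{63} = \frac{9793330}{63}$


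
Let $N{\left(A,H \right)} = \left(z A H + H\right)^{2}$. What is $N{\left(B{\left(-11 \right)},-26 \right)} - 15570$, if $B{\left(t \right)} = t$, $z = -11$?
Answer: $10046014$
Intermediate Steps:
$N{\left(A,H \right)} = \left(H - 11 A H\right)^{2}$ ($N{\left(A,H \right)} = \left(- 11 A H + H\right)^{2} = \left(H - 11 A H\right)^{2}$)
$N{\left(B{\left(-11 \right)},-26 \right)} - 15570 = \left(-26\right)^{2} \left(1 - -121\right)^{2} - 15570 = 676 \left(1 + 121\right)^{2} - 15570 = 676 \cdot 122^{2} - 15570 = 676 \cdot 14884 - 15570 = 10061584 - 15570 = 10046014$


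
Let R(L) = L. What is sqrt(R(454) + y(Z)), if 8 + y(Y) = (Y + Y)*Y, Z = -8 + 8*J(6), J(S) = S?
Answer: sqrt(3646) ≈ 60.382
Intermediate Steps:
Z = 40 (Z = -8 + 8*6 = -8 + 48 = 40)
y(Y) = -8 + 2*Y**2 (y(Y) = -8 + (Y + Y)*Y = -8 + (2*Y)*Y = -8 + 2*Y**2)
sqrt(R(454) + y(Z)) = sqrt(454 + (-8 + 2*40**2)) = sqrt(454 + (-8 + 2*1600)) = sqrt(454 + (-8 + 3200)) = sqrt(454 + 3192) = sqrt(3646)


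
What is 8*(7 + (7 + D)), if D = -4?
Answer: 80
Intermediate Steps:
8*(7 + (7 + D)) = 8*(7 + (7 - 4)) = 8*(7 + 3) = 8*10 = 80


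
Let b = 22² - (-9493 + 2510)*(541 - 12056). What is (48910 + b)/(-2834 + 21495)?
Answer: -80359851/18661 ≈ -4306.3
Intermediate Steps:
b = -80408761 (b = 484 - (-6983)*(-11515) = 484 - 1*80409245 = 484 - 80409245 = -80408761)
(48910 + b)/(-2834 + 21495) = (48910 - 80408761)/(-2834 + 21495) = -80359851/18661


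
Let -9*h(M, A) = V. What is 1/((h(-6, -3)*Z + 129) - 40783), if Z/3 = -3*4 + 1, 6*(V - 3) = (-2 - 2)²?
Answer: -9/365699 ≈ -2.4610e-5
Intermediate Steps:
V = 17/3 (V = 3 + (-2 - 2)²/6 = 3 + (⅙)*(-4)² = 3 + (⅙)*16 = 3 + 8/3 = 17/3 ≈ 5.6667)
Z = -33 (Z = 3*(-3*4 + 1) = 3*(-12 + 1) = 3*(-11) = -33)
h(M, A) = -17/27 (h(M, A) = -⅑*17/3 = -17/27)
1/((h(-6, -3)*Z + 129) - 40783) = 1/((-17/27*(-33) + 129) - 40783) = 1/((187/9 + 129) - 40783) = 1/(1348/9 - 40783) = 1/(-365699/9) = -9/365699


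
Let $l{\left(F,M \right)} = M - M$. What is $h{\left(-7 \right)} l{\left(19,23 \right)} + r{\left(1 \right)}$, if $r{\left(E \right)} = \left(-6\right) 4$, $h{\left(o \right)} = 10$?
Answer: $-24$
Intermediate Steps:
$l{\left(F,M \right)} = 0$
$r{\left(E \right)} = -24$
$h{\left(-7 \right)} l{\left(19,23 \right)} + r{\left(1 \right)} = 10 \cdot 0 - 24 = 0 - 24 = -24$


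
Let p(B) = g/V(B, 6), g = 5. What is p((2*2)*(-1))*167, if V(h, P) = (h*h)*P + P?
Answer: 835/102 ≈ 8.1863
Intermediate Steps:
V(h, P) = P + P*h² (V(h, P) = h²*P + P = P*h² + P = P + P*h²)
p(B) = 5/(6 + 6*B²) (p(B) = 5/((6*(1 + B²))) = 5/(6 + 6*B²))
p((2*2)*(-1))*167 = (5/(6*(1 + ((2*2)*(-1))²)))*167 = (5/(6*(1 + (4*(-1))²)))*167 = (5/(6*(1 + (-4)²)))*167 = (5/(6*(1 + 16)))*167 = ((⅚)/17)*167 = ((⅚)*(1/17))*167 = (5/102)*167 = 835/102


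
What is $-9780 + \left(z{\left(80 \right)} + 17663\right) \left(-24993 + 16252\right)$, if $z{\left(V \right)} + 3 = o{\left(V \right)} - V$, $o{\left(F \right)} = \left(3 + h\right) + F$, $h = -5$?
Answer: $-154358358$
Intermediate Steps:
$o{\left(F \right)} = -2 + F$ ($o{\left(F \right)} = \left(3 - 5\right) + F = -2 + F$)
$z{\left(V \right)} = -5$ ($z{\left(V \right)} = -3 + \left(\left(-2 + V\right) - V\right) = -3 - 2 = -5$)
$-9780 + \left(z{\left(80 \right)} + 17663\right) \left(-24993 + 16252\right) = -9780 + \left(-5 + 17663\right) \left(-24993 + 16252\right) = -9780 + 17658 \left(-8741\right) = -9780 - 154348578 = -154358358$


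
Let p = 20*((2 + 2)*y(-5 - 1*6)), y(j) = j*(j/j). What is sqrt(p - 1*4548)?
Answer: 2*I*sqrt(1357) ≈ 73.675*I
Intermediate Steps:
y(j) = j (y(j) = j*1 = j)
p = -880 (p = 20*((2 + 2)*(-5 - 1*6)) = 20*(4*(-5 - 6)) = 20*(4*(-11)) = 20*(-44) = -880)
sqrt(p - 1*4548) = sqrt(-880 - 1*4548) = sqrt(-880 - 4548) = sqrt(-5428) = 2*I*sqrt(1357)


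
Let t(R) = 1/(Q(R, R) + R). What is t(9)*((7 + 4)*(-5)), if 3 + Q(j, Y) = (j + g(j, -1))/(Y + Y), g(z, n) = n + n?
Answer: -198/23 ≈ -8.6087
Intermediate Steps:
g(z, n) = 2*n
Q(j, Y) = -3 + (-2 + j)/(2*Y) (Q(j, Y) = -3 + (j + 2*(-1))/(Y + Y) = -3 + (j - 2)/((2*Y)) = -3 + (-2 + j)*(1/(2*Y)) = -3 + (-2 + j)/(2*Y))
t(R) = 1/(R + (-2 - 5*R)/(2*R)) (t(R) = 1/((-2 + R - 6*R)/(2*R) + R) = 1/((-2 - 5*R)/(2*R) + R) = 1/(R + (-2 - 5*R)/(2*R)))
t(9)*((7 + 4)*(-5)) = (2*9/(-2 - 5*9 + 2*9²))*((7 + 4)*(-5)) = (2*9/(-2 - 45 + 2*81))*(11*(-5)) = (2*9/(-2 - 45 + 162))*(-55) = (2*9/115)*(-55) = (2*9*(1/115))*(-55) = (18/115)*(-55) = -198/23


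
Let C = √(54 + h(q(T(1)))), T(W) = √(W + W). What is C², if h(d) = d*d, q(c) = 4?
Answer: 70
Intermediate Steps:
T(W) = √2*√W (T(W) = √(2*W) = √2*√W)
h(d) = d²
C = √70 (C = √(54 + 4²) = √(54 + 16) = √70 ≈ 8.3666)
C² = (√70)² = 70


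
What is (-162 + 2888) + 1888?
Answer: 4614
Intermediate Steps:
(-162 + 2888) + 1888 = 2726 + 1888 = 4614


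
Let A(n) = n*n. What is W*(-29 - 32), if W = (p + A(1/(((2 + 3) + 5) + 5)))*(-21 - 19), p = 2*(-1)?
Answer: -219112/45 ≈ -4869.2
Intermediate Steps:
A(n) = n²
p = -2
W = 3592/45 (W = (-2 + (1/(((2 + 3) + 5) + 5))²)*(-21 - 19) = (-2 + (1/((5 + 5) + 5))²)*(-40) = (-2 + (1/(10 + 5))²)*(-40) = (-2 + (1/15)²)*(-40) = (-2 + 1/225)*(-40) = -449/225*(-40) = 3592/45 ≈ 79.822)
W*(-29 - 32) = 3592*(-29 - 32)/45 = (3592/45)*(-61) = -219112/45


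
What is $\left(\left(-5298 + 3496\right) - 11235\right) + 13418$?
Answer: $381$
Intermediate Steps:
$\left(\left(-5298 + 3496\right) - 11235\right) + 13418 = \left(-1802 - 11235\right) + 13418 = -13037 + 13418 = 381$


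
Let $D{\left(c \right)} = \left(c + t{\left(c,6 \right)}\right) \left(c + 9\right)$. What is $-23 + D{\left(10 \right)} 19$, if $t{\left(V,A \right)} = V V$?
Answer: $39687$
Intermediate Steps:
$t{\left(V,A \right)} = V^{2}$
$D{\left(c \right)} = \left(9 + c\right) \left(c + c^{2}\right)$ ($D{\left(c \right)} = \left(c + c^{2}\right) \left(c + 9\right) = \left(c + c^{2}\right) \left(9 + c\right) = \left(9 + c\right) \left(c + c^{2}\right)$)
$-23 + D{\left(10 \right)} 19 = -23 + 10 \left(9 + 10^{2} + 10 \cdot 10\right) 19 = -23 + 10 \left(9 + 100 + 100\right) 19 = -23 + 10 \cdot 209 \cdot 19 = -23 + 2090 \cdot 19 = -23 + 39710 = 39687$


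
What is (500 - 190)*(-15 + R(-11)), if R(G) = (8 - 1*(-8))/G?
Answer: -56110/11 ≈ -5100.9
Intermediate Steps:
R(G) = 16/G (R(G) = (8 + 8)/G = 16/G)
(500 - 190)*(-15 + R(-11)) = (500 - 190)*(-15 + 16/(-11)) = 310*(-15 + 16*(-1/11)) = 310*(-15 - 16/11) = 310*(-181/11) = -56110/11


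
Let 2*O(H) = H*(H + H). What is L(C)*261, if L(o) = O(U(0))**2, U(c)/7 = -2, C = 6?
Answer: 10026576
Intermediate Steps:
U(c) = -14 (U(c) = 7*(-2) = -14)
O(H) = H**2 (O(H) = (H*(H + H))/2 = (H*(2*H))/2 = (2*H**2)/2 = H**2)
L(o) = 38416 (L(o) = ((-14)**2)**2 = 196**2 = 38416)
L(C)*261 = 38416*261 = 10026576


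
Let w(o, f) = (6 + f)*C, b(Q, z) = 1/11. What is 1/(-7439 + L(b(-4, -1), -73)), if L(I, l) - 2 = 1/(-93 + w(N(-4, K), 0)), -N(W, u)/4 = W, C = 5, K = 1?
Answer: -63/468532 ≈ -0.00013446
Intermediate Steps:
b(Q, z) = 1/11
N(W, u) = -4*W
w(o, f) = 30 + 5*f (w(o, f) = (6 + f)*5 = 30 + 5*f)
L(I, l) = 125/63 (L(I, l) = 2 + 1/(-93 + (30 + 5*0)) = 2 + 1/(-93 + (30 + 0)) = 2 + 1/(-93 + 30) = 2 + 1/(-63) = 2 - 1/63 = 125/63)
1/(-7439 + L(b(-4, -1), -73)) = 1/(-7439 + 125/63) = 1/(-468532/63) = -63/468532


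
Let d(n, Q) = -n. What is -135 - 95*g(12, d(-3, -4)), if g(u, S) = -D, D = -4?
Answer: -515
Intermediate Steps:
g(u, S) = 4 (g(u, S) = -1*(-4) = 4)
-135 - 95*g(12, d(-3, -4)) = -135 - 95*4 = -135 - 380 = -515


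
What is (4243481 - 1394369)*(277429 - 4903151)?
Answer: -13179200058864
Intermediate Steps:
(4243481 - 1394369)*(277429 - 4903151) = 2849112*(-4625722) = -13179200058864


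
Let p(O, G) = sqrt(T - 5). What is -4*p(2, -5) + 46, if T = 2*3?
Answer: 42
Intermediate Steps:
T = 6
p(O, G) = 1 (p(O, G) = sqrt(6 - 5) = sqrt(1) = 1)
-4*p(2, -5) + 46 = -4*1 + 46 = -4 + 46 = 42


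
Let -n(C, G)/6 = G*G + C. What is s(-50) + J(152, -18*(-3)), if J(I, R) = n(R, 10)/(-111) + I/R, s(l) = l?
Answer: -38822/999 ≈ -38.861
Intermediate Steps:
n(C, G) = -6*C - 6*G² (n(C, G) = -6*(G*G + C) = -6*(G² + C) = -6*(C + G²) = -6*C - 6*G²)
J(I, R) = 200/37 + 2*R/37 + I/R (J(I, R) = (-6*R - 6*10²)/(-111) + I/R = (-6*R - 6*100)*(-1/111) + I/R = (-6*R - 600)*(-1/111) + I/R = (-600 - 6*R)*(-1/111) + I/R = (200/37 + 2*R/37) + I/R = 200/37 + 2*R/37 + I/R)
s(-50) + J(152, -18*(-3)) = -50 + (152 + 2*(-18*(-3))*(100 - 18*(-3))/37)/((-18*(-3))) = -50 + (152 + (2/37)*54*(100 + 54))/54 = -50 + (152 + (2/37)*54*154)/54 = -50 + (152 + 16632/37)/54 = -50 + (1/54)*(22256/37) = -50 + 11128/999 = -38822/999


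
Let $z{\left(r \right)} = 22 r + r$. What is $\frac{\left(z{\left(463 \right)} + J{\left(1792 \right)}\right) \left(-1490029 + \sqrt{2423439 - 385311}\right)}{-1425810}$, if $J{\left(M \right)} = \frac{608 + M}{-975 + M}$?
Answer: $\frac{12967175546357}{1164886770} - \frac{17405266 \sqrt{127383}}{582443385} \approx 11121.0$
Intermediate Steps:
$J{\left(M \right)} = \frac{608 + M}{-975 + M}$
$z{\left(r \right)} = 23 r$
$\frac{\left(z{\left(463 \right)} + J{\left(1792 \right)}\right) \left(-1490029 + \sqrt{2423439 - 385311}\right)}{-1425810} = \frac{\left(23 \cdot 463 + \frac{608 + 1792}{-975 + 1792}\right) \left(-1490029 + \sqrt{2423439 - 385311}\right)}{-1425810} = \left(10649 + \frac{1}{817} \cdot 2400\right) \left(-1490029 + \sqrt{2038128}\right) \left(- \frac{1}{1425810}\right) = \left(10649 + \frac{1}{817} \cdot 2400\right) \left(-1490029 + 4 \sqrt{127383}\right) \left(- \frac{1}{1425810}\right) = \left(10649 + \frac{2400}{817}\right) \left(-1490029 + 4 \sqrt{127383}\right) \left(- \frac{1}{1425810}\right) = \frac{8702633 \left(-1490029 + 4 \sqrt{127383}\right)}{817} \left(- \frac{1}{1425810}\right) = \left(- \frac{12967175546357}{817} + \frac{34810532 \sqrt{127383}}{817}\right) \left(- \frac{1}{1425810}\right) = \frac{12967175546357}{1164886770} - \frac{17405266 \sqrt{127383}}{582443385}$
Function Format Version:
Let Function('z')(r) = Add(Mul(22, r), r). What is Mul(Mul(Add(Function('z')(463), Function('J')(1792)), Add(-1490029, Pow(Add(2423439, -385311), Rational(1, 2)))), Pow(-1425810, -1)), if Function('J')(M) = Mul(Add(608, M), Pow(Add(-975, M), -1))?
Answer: Add(Rational(12967175546357, 1164886770), Mul(Rational(-17405266, 582443385), Pow(127383, Rational(1, 2)))) ≈ 11121.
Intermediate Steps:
Function('J')(M) = Mul(Pow(Add(-975, M), -1), Add(608, M))
Function('z')(r) = Mul(23, r)
Mul(Mul(Add(Function('z')(463), Function('J')(1792)), Add(-1490029, Pow(Add(2423439, -385311), Rational(1, 2)))), Pow(-1425810, -1)) = Mul(Mul(Add(Mul(23, 463), Mul(Pow(Add(-975, 1792), -1), Add(608, 1792))), Add(-1490029, Pow(Add(2423439, -385311), Rational(1, 2)))), Pow(-1425810, -1)) = Mul(Mul(Add(10649, Mul(Pow(817, -1), 2400)), Add(-1490029, Pow(2038128, Rational(1, 2)))), Rational(-1, 1425810)) = Mul(Mul(Add(10649, Mul(Rational(1, 817), 2400)), Add(-1490029, Mul(4, Pow(127383, Rational(1, 2))))), Rational(-1, 1425810)) = Mul(Mul(Add(10649, Rational(2400, 817)), Add(-1490029, Mul(4, Pow(127383, Rational(1, 2))))), Rational(-1, 1425810)) = Mul(Mul(Rational(8702633, 817), Add(-1490029, Mul(4, Pow(127383, Rational(1, 2))))), Rational(-1, 1425810)) = Mul(Add(Rational(-12967175546357, 817), Mul(Rational(34810532, 817), Pow(127383, Rational(1, 2)))), Rational(-1, 1425810)) = Add(Rational(12967175546357, 1164886770), Mul(Rational(-17405266, 582443385), Pow(127383, Rational(1, 2))))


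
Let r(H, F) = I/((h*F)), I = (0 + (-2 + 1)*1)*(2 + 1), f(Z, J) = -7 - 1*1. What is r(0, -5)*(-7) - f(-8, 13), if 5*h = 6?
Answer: 9/2 ≈ 4.5000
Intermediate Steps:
h = 6/5 (h = (1/5)*6 = 6/5 ≈ 1.2000)
f(Z, J) = -8 (f(Z, J) = -7 - 1 = -8)
I = -3 (I = (0 - 1*1)*3 = (0 - 1)*3 = -1*3 = -3)
r(H, F) = -5/(2*F) (r(H, F) = -3*5/(6*F) = -5/(2*F))
r(0, -5)*(-7) - f(-8, 13) = -5/2/(-5)*(-7) - 1*(-8) = -5/2*(-1/5)*(-7) + 8 = (1/2)*(-7) + 8 = -7/2 + 8 = 9/2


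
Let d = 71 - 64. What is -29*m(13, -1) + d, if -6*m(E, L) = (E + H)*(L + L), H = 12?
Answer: -704/3 ≈ -234.67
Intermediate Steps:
d = 7
m(E, L) = -L*(12 + E)/3 (m(E, L) = -(E + 12)*(L + L)/6 = -(12 + E)*2*L/6 = -L*(12 + E)/3)
-29*m(13, -1) + d = -(-29)*(-1)*(12 + 13)/3 + 7 = -(-29)*(-1)*25/3 + 7 = -29*25/3 + 7 = -725/3 + 7 = -704/3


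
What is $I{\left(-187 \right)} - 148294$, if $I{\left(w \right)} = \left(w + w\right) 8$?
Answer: $-151286$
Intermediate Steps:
$I{\left(w \right)} = 16 w$ ($I{\left(w \right)} = 2 w 8 = 16 w$)
$I{\left(-187 \right)} - 148294 = 16 \left(-187\right) - 148294 = -2992 - 148294 = -151286$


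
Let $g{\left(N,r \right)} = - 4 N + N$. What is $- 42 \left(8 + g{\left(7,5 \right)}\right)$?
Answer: $546$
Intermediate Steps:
$g{\left(N,r \right)} = - 3 N$
$- 42 \left(8 + g{\left(7,5 \right)}\right) = - 42 \left(8 - 21\right) = \left(-42\right) \left(-13\right) = 546$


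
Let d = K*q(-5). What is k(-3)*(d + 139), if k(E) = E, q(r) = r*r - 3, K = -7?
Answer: 45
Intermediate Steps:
q(r) = -3 + r² (q(r) = r² - 3 = -3 + r²)
d = -154 (d = -7*(-3 + (-5)²) = -7*(-3 + 25) = -7*22 = -154)
k(-3)*(d + 139) = -3*(-154 + 139) = -3*(-15) = 45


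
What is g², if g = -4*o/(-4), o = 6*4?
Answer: 576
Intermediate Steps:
o = 24
g = 24 (g = -4*24/(-4) = -96*(-¼) = 24)
g² = 24² = 576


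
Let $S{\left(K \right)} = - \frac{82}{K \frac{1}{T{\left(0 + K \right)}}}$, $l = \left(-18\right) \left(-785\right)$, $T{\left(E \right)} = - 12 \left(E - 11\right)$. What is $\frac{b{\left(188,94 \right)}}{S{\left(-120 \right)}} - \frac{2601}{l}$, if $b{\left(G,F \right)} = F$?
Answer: $- \frac{814319}{8432470} \approx -0.096569$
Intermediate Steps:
$T{\left(E \right)} = 132 - 12 E$ ($T{\left(E \right)} = - 12 \left(-11 + E\right) = 132 - 12 E$)
$l = 14130$
$S{\left(K \right)} = - \frac{82 \left(132 - 12 K\right)}{K}$ ($S{\left(K \right)} = - \frac{82}{K \frac{1}{132 - 12 \left(0 + K\right)}} = - \frac{82}{K \frac{1}{132 - 12 K}} = - 82 \frac{132 - 12 K}{K} = - \frac{82 \left(132 - 12 K\right)}{K}$)
$\frac{b{\left(188,94 \right)}}{S{\left(-120 \right)}} - \frac{2601}{l} = \frac{94}{984 - \frac{10824}{-120}} - \frac{2601}{14130} = \frac{94}{984 - - \frac{451}{5}} - \frac{289}{1570} = \frac{94}{984 + \frac{451}{5}} - \frac{289}{1570} = \frac{94}{\frac{5371}{5}} - \frac{289}{1570} = 94 \cdot \frac{5}{5371} - \frac{289}{1570} = \frac{470}{5371} - \frac{289}{1570} = - \frac{814319}{8432470}$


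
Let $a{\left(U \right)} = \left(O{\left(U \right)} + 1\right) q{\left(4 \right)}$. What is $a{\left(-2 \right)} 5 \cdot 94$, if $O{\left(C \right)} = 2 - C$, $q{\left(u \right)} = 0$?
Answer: $0$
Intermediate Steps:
$a{\left(U \right)} = 0$ ($a{\left(U \right)} = \left(\left(2 - U\right) + 1\right) 0 = \left(3 - U\right) 0 = 0$)
$a{\left(-2 \right)} 5 \cdot 94 = 0 \cdot 5 \cdot 94 = 0 \cdot 470 = 0$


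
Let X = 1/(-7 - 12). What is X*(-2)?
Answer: 2/19 ≈ 0.10526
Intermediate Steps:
X = -1/19 (X = 1/(-19) = -1/19 ≈ -0.052632)
X*(-2) = -1/19*(-2) = 2/19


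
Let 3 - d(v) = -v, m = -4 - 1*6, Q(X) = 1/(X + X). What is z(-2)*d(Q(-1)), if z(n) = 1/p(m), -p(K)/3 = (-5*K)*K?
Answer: 1/600 ≈ 0.0016667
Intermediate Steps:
Q(X) = 1/(2*X)
m = -10 (m = -4 - 6 = -10)
p(K) = 15*K² (p(K) = -3*(-5*K)*K = -(-15)*K² = 15*K²)
z(n) = 1/1500 (z(n) = 1/(15*(-10)²) = 1/(15*100) = 1/1500)
d(v) = 3 + v (d(v) = 3 - (-1)*v = 3 + v)
z(-2)*d(Q(-1)) = (3 + (½)/(-1))/1500 = (3 + (½)*(-1))/1500 = (3 - ½)/1500 = (1/1500)*(5/2) = 1/600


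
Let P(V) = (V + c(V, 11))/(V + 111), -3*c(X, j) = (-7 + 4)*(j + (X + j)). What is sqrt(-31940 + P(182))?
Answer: I*sqrt(2741903962)/293 ≈ 178.71*I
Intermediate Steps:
c(X, j) = X + 2*j (c(X, j) = -(-7 + 4)*(j + (X + j))/3 = -(-1)*(X + 2*j) = -(-6*j - 3*X)/3 = X + 2*j)
P(V) = (22 + 2*V)/(111 + V) (P(V) = (V + (V + 2*11))/(V + 111) = (V + (V + 22))/(111 + V) = (V + (22 + V))/(111 + V) = (22 + 2*V)/(111 + V))
sqrt(-31940 + P(182)) = sqrt(-31940 + 2*(11 + 182)/(111 + 182)) = sqrt(-31940 + 2*193/293) = sqrt(-31940 + 2*(1/293)*193) = sqrt(-31940 + 386/293) = sqrt(-9358034/293) = I*sqrt(2741903962)/293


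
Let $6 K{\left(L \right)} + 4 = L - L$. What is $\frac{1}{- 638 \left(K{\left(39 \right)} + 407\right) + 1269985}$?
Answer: $\frac{3}{3032233} \approx 9.8937 \cdot 10^{-7}$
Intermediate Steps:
$K{\left(L \right)} = - \frac{2}{3}$ ($K{\left(L \right)} = - \frac{2}{3} + \frac{L - L}{6} = - \frac{2}{3} + \frac{1}{6} \cdot 0 = - \frac{2}{3} + 0 = - \frac{2}{3}$)
$\frac{1}{- 638 \left(K{\left(39 \right)} + 407\right) + 1269985} = \frac{1}{- 638 \left(- \frac{2}{3} + 407\right) + 1269985} = \frac{1}{\left(-638\right) \frac{1219}{3} + 1269985} = \frac{1}{- \frac{777722}{3} + 1269985} = \frac{1}{\frac{3032233}{3}} = \frac{3}{3032233}$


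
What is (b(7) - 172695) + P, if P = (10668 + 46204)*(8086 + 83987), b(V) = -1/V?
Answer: 36653420726/7 ≈ 5.2362e+9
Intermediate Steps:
P = 5236375656 (P = 56872*92073 = 5236375656)
(b(7) - 172695) + P = (-1/7 - 172695) + 5236375656 = -1208866/7 + 5236375656 = 36653420726/7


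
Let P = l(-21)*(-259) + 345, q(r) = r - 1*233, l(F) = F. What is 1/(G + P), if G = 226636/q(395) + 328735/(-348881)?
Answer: 28259361/202960013647 ≈ 0.00013924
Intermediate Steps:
q(r) = -233 + r (q(r) = r - 233 = -233 + r)
G = 39507869623/28259361 (G = 226636/(-233 + 395) + 328735/(-348881) = 226636/162 + 328735*(-1/348881) = 226636*(1/162) - 328735/348881 = 113318/81 - 328735/348881 = 39507869623/28259361 ≈ 1398.0)
P = 5784 (P = -21*(-259) + 345 = 5439 + 345 = 5784)
1/(G + P) = 1/(39507869623/28259361 + 5784) = 1/(202960013647/28259361) = 28259361/202960013647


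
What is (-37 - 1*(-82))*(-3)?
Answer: -135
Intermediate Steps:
(-37 - 1*(-82))*(-3) = (-37 + 82)*(-3) = 45*(-3) = -135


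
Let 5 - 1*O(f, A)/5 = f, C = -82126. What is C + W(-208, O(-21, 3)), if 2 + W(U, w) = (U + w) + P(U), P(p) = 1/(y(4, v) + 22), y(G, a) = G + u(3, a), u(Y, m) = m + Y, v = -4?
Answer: -2055149/25 ≈ -82206.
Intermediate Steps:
u(Y, m) = Y + m
O(f, A) = 25 - 5*f
y(G, a) = 3 + G + a (y(G, a) = G + (3 + a) = 3 + G + a)
P(p) = 1/25 (P(p) = 1/((3 + 4 - 4) + 22) = 1/(3 + 22) = 1/25)
W(U, w) = -49/25 + U + w (W(U, w) = -2 + ((U + w) + 1/25) = -2 + (1/25 + U + w) = -49/25 + U + w)
C + W(-208, O(-21, 3)) = -82126 + (-49/25 - 208 + (25 - 5*(-21))) = -82126 + (-49/25 - 208 + (25 + 105)) = -82126 + (-49/25 - 208 + 130) = -82126 - 1999/25 = -2055149/25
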